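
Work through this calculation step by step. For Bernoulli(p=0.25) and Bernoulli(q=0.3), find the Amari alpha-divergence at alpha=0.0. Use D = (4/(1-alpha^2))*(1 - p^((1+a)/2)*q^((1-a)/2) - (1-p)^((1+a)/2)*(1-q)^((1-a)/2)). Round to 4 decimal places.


Amari alpha-divergence:
D = (4/(1-alpha^2))*(1 - p^((1+a)/2)*q^((1-a)/2) - (1-p)^((1+a)/2)*(1-q)^((1-a)/2)).
alpha = 0.0, p = 0.25, q = 0.3.
e1 = (1+alpha)/2 = 0.5, e2 = (1-alpha)/2 = 0.5.
t1 = p^e1 * q^e2 = 0.25^0.5 * 0.3^0.5 = 0.273861.
t2 = (1-p)^e1 * (1-q)^e2 = 0.75^0.5 * 0.7^0.5 = 0.724569.
4/(1-alpha^2) = 4.0.
D = 4.0*(1 - 0.273861 - 0.724569) = 0.0063

0.0063


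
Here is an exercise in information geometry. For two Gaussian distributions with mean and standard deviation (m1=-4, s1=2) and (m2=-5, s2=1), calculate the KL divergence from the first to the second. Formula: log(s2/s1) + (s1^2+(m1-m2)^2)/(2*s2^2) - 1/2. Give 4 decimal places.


KL divergence between normal distributions:
KL = log(s2/s1) + (s1^2 + (m1-m2)^2)/(2*s2^2) - 1/2.
log(1/2) = -0.693147.
(2^2 + (-4--5)^2)/(2*1^2) = (4 + 1)/2 = 2.5.
KL = -0.693147 + 2.5 - 0.5 = 1.3069

1.3069


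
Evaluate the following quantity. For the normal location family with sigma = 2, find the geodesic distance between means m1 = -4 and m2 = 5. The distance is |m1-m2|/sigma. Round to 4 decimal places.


On the fixed-variance normal subfamily, geodesic distance = |m1-m2|/sigma.
|-4 - 5| = 9.
sigma = 2.
d = 9/2 = 4.5000

4.5000


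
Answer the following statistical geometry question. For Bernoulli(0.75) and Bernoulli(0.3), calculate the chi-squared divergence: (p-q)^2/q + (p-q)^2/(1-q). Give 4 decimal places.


Chi-squared divergence between Bernoulli distributions:
chi^2 = (p-q)^2/q + (p-q)^2/(1-q).
p = 0.75, q = 0.3, p-q = 0.45.
(p-q)^2 = 0.2025.
term1 = 0.2025/0.3 = 0.675.
term2 = 0.2025/0.7 = 0.289286.
chi^2 = 0.675 + 0.289286 = 0.9643

0.9643


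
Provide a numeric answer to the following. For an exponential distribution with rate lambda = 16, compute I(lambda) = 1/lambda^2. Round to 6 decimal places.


Fisher information for exponential: I(lambda) = 1/lambda^2.
lambda = 16, lambda^2 = 256.
I = 1/256 = 0.003906

0.003906


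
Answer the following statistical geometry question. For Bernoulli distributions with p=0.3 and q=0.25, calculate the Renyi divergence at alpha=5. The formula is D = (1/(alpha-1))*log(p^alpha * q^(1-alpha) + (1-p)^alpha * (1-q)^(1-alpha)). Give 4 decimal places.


Renyi divergence of order alpha between Bernoulli distributions:
D = (1/(alpha-1))*log(p^alpha * q^(1-alpha) + (1-p)^alpha * (1-q)^(1-alpha)).
alpha = 5, p = 0.3, q = 0.25.
p^alpha * q^(1-alpha) = 0.3^5 * 0.25^-4 = 0.62208.
(1-p)^alpha * (1-q)^(1-alpha) = 0.7^5 * 0.75^-4 = 0.531184.
sum = 0.62208 + 0.531184 = 1.153264.
D = (1/4)*log(1.153264) = 0.0356

0.0356


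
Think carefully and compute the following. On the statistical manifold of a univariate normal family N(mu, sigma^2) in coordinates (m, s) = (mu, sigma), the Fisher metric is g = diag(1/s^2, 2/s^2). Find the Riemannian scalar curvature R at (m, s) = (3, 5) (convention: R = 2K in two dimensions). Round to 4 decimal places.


The metric has the form g = (A dm^2 + B ds^2)/s^2 with A = 1, B = 2.
Substitute u = sqrt(A/B)*m: g = B*(du^2 + ds^2)/s^2, i.e. B times the
Poincare upper half-plane metric, which has constant Gaussian curvature -1.
Scaling a 2D metric by a constant c divides the Gaussian curvature by c,
so K = -1/B = -1/(2) = -0.5000 everywhere (the point (m, s) = (3, 5) is irrelevant:
the curvature is constant).
Scalar curvature in dimension 2: R = 2K = -2/(2) = -1.0000.

-1.0000


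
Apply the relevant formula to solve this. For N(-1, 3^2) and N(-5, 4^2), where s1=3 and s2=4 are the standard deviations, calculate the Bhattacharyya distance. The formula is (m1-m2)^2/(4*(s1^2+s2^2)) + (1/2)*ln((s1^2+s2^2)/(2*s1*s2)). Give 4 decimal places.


Bhattacharyya distance between two Gaussians:
DB = (m1-m2)^2/(4*(s1^2+s2^2)) + (1/2)*ln((s1^2+s2^2)/(2*s1*s2)).
(m1-m2)^2 = (4)^2 = 16.
s1^2+s2^2 = 9 + 16 = 25.
term1 = 16/100 = 0.16.
term2 = 0.5*ln(25/24.0) = 0.020411.
DB = 0.16 + 0.020411 = 0.1804

0.1804


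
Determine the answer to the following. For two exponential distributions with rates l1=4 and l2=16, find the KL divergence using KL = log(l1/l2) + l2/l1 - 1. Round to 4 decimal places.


KL divergence for exponential family:
KL = log(l1/l2) + l2/l1 - 1.
log(4/16) = -1.386294.
16/4 = 4.0.
KL = -1.386294 + 4.0 - 1 = 1.6137

1.6137


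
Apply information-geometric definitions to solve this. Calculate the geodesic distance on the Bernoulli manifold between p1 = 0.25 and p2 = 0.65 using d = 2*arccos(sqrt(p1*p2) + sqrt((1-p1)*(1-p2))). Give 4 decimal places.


Geodesic distance on Bernoulli manifold:
d(p1,p2) = 2*arccos(sqrt(p1*p2) + sqrt((1-p1)*(1-p2))).
sqrt(p1*p2) = sqrt(0.25*0.65) = 0.403113.
sqrt((1-p1)*(1-p2)) = sqrt(0.75*0.35) = 0.512348.
arg = 0.403113 + 0.512348 = 0.91546.
d = 2*arccos(0.91546) = 0.8283

0.8283


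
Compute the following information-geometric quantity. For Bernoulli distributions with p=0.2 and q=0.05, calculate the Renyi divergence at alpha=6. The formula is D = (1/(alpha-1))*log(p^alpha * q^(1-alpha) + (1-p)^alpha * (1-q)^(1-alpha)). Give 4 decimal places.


Renyi divergence of order alpha between Bernoulli distributions:
D = (1/(alpha-1))*log(p^alpha * q^(1-alpha) + (1-p)^alpha * (1-q)^(1-alpha)).
alpha = 6, p = 0.2, q = 0.05.
p^alpha * q^(1-alpha) = 0.2^6 * 0.05^-5 = 204.8.
(1-p)^alpha * (1-q)^(1-alpha) = 0.8^6 * 0.95^-5 = 0.338783.
sum = 204.8 + 0.338783 = 205.138783.
D = (1/5)*log(205.138783) = 1.0647

1.0647


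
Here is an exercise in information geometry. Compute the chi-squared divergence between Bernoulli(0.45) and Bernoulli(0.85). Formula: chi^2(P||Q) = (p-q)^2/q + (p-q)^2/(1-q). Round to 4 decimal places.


Chi-squared divergence between Bernoulli distributions:
chi^2 = (p-q)^2/q + (p-q)^2/(1-q).
p = 0.45, q = 0.85, p-q = -0.4.
(p-q)^2 = 0.16.
term1 = 0.16/0.85 = 0.188235.
term2 = 0.16/0.15 = 1.066667.
chi^2 = 0.188235 + 1.066667 = 1.2549

1.2549


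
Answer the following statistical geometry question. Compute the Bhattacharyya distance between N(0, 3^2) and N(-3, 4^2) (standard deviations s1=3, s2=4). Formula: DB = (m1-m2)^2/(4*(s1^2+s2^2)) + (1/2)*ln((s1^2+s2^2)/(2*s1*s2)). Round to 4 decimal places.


Bhattacharyya distance between two Gaussians:
DB = (m1-m2)^2/(4*(s1^2+s2^2)) + (1/2)*ln((s1^2+s2^2)/(2*s1*s2)).
(m1-m2)^2 = (3)^2 = 9.
s1^2+s2^2 = 9 + 16 = 25.
term1 = 9/100 = 0.09.
term2 = 0.5*ln(25/24.0) = 0.020411.
DB = 0.09 + 0.020411 = 0.1104

0.1104


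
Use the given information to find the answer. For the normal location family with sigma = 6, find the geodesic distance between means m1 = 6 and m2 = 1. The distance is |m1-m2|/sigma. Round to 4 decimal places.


On the fixed-variance normal subfamily, geodesic distance = |m1-m2|/sigma.
|6 - 1| = 5.
sigma = 6.
d = 5/6 = 0.8333

0.8333


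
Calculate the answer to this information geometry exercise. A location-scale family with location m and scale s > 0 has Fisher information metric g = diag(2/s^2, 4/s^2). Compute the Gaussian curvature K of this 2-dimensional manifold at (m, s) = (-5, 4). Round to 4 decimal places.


The metric has the form g = (A dm^2 + B ds^2)/s^2 with A = 2, B = 4.
Substitute u = sqrt(A/B)*m: g = B*(du^2 + ds^2)/s^2, i.e. B times the
Poincare upper half-plane metric, which has constant Gaussian curvature -1.
Scaling a 2D metric by a constant c divides the Gaussian curvature by c,
so K = -1/B = -1/(4) = -0.2500 everywhere (the point (m, s) = (-5, 4) is irrelevant:
the curvature is constant).
The requested Gaussian curvature is K = -0.2500.

-0.2500


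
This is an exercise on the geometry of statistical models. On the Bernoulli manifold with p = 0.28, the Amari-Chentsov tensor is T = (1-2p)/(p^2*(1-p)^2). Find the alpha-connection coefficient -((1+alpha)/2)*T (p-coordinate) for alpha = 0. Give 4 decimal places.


Skewness (Amari-Chentsov) tensor: T = (1-2p)/(p^2*(1-p)^2).
p = 0.28, 1-2p = 0.44, p^2 = 0.0784, (1-p)^2 = 0.5184.
T = 0.44/(0.0784 * 0.5184) = 10.82609.
In the p-coordinate, Gamma^(alpha) = Gamma^(0) - (alpha/2)*T with Gamma^(0) = (1/2)*g'(p) = -T/2,
so Gamma^(alpha) = -((1+alpha)/2)*T.
alpha = 0, -(1+alpha)/2 = -0.5.
Gamma = -0.5 * 10.82609 = -5.4130

-5.4130


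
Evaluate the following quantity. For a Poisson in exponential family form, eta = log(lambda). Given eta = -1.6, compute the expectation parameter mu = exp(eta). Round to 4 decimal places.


Expectation parameter for Poisson exponential family:
mu = exp(eta).
eta = -1.6.
mu = exp(-1.6) = 0.2019

0.2019


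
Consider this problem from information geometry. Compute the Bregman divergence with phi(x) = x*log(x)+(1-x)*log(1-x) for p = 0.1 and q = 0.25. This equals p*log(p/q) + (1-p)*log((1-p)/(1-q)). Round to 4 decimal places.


Bregman divergence with negative entropy generator:
D = p*log(p/q) + (1-p)*log((1-p)/(1-q)).
p = 0.1, q = 0.25.
p*log(p/q) = 0.1*log(0.1/0.25) = -0.091629.
(1-p)*log((1-p)/(1-q)) = 0.9*log(0.9/0.75) = 0.164089.
D = -0.091629 + 0.164089 = 0.0725

0.0725


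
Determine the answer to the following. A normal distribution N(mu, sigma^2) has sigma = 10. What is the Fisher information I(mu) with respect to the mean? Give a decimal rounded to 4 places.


The Fisher information for the mean of a normal distribution is I(mu) = 1/sigma^2.
sigma = 10, so sigma^2 = 100.
I(mu) = 1/100 = 0.0100

0.0100


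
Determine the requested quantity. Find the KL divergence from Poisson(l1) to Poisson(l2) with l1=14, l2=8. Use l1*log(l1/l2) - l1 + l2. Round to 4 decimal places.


KL divergence for Poisson:
KL = l1*log(l1/l2) - l1 + l2.
l1 = 14, l2 = 8.
log(14/8) = 0.559616.
l1*log(l1/l2) = 14 * 0.559616 = 7.834621.
KL = 7.834621 - 14 + 8 = 1.8346

1.8346


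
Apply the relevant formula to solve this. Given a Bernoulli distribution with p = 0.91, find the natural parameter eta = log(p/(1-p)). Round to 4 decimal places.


Natural parameter for Bernoulli: eta = log(p/(1-p)).
p = 0.91, 1-p = 0.09.
p/(1-p) = 10.111111.
eta = log(10.111111) = 2.3136

2.3136


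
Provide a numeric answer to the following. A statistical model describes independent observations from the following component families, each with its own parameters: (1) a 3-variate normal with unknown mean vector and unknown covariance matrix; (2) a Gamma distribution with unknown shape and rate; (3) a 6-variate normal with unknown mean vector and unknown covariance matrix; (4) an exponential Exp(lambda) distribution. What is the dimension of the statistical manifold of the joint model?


The dimension of a statistical manifold equals the number of free
(independent) real parameters of the model. For a product of independent
blocks the parameter counts add.
- 3-variate normal: 3 (mean) + 3*4/2 = 6 (symmetric covariance) = 9.
- Gamma (shape, rate): 2.
- 6-variate normal: 6 (mean) + 6*7/2 = 21 (symmetric covariance) = 27.
- exponential (lambda): 1.
Total = 9 + 2 + 27 + 1 = 39.
Dimension = 39

39


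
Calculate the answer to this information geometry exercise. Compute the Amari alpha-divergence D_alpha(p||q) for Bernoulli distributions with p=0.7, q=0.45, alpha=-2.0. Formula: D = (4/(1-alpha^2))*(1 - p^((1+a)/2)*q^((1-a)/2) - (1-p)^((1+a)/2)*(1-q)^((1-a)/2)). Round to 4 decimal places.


Amari alpha-divergence:
D = (4/(1-alpha^2))*(1 - p^((1+a)/2)*q^((1-a)/2) - (1-p)^((1+a)/2)*(1-q)^((1-a)/2)).
alpha = -2.0, p = 0.7, q = 0.45.
e1 = (1+alpha)/2 = -0.5, e2 = (1-alpha)/2 = 1.5.
t1 = p^e1 * q^e2 = 0.7^-0.5 * 0.45^1.5 = 0.360803.
t2 = (1-p)^e1 * (1-q)^e2 = 0.3^-0.5 * 0.55^1.5 = 0.744704.
4/(1-alpha^2) = -1.333333.
D = -1.333333*(1 - 0.360803 - 0.744704) = 0.1407

0.1407


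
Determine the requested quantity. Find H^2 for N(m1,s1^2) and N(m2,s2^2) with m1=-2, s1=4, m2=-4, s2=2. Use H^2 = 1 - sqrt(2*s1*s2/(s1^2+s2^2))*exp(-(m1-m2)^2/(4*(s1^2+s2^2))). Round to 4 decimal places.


Squared Hellinger distance for Gaussians:
H^2 = 1 - sqrt(2*s1*s2/(s1^2+s2^2)) * exp(-(m1-m2)^2/(4*(s1^2+s2^2))).
s1^2 = 16, s2^2 = 4, s1^2+s2^2 = 20.
sqrt(2*4*2/(20)) = 0.894427.
(m1-m2)^2 = (2)^2 = 4.
exp(-4/(4*20)) = exp(-0.05) = 0.951229.
H^2 = 1 - 0.894427*0.951229 = 0.1492

0.1492


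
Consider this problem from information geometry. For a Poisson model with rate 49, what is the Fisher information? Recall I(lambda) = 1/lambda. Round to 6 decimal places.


Fisher information for Poisson: I(lambda) = 1/lambda.
lambda = 49.
I(lambda) = 1/49 = 0.020408

0.020408


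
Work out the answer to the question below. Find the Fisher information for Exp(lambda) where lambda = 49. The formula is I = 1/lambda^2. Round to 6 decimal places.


Fisher information for exponential: I(lambda) = 1/lambda^2.
lambda = 49, lambda^2 = 2401.
I = 1/2401 = 0.000416

0.000416


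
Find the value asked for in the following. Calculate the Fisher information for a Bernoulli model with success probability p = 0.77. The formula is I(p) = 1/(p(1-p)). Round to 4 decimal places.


For Bernoulli(p), Fisher information is I(p) = 1/(p*(1-p)).
p = 0.77, 1-p = 0.23.
p*(1-p) = 0.1771.
I(p) = 1/0.1771 = 5.6465

5.6465


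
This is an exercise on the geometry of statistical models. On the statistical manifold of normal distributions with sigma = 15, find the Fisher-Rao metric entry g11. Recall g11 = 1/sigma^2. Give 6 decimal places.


For the 2-parameter normal family, the Fisher metric has:
  g11 = 1/sigma^2, g22 = 2/sigma^2.
sigma = 15, sigma^2 = 225.
g11 = 0.004444

0.004444


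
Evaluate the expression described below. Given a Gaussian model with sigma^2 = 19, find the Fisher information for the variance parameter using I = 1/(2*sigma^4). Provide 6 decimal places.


Fisher information for variance: I(sigma^2) = 1/(2*sigma^4).
sigma^2 = 19, so sigma^4 = 361.
I = 1/(2*361) = 1/722 = 0.001385

0.001385


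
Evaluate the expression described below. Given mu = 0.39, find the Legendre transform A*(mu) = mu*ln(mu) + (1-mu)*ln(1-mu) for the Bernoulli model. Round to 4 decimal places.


Legendre transform for Bernoulli:
A*(mu) = mu*log(mu) + (1-mu)*log(1-mu).
mu = 0.39, 1-mu = 0.61.
mu*log(mu) = 0.39*log(0.39) = -0.367227.
(1-mu)*log(1-mu) = 0.61*log(0.61) = -0.301521.
A* = -0.367227 + -0.301521 = -0.6687

-0.6687


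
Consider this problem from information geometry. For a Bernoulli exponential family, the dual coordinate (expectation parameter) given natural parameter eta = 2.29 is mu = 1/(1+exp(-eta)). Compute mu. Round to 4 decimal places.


Dual coordinate (expectation parameter) for Bernoulli:
mu = 1/(1+exp(-eta)).
eta = 2.29.
exp(-eta) = exp(-2.29) = 0.101266.
mu = 1/(1+0.101266) = 0.9080

0.9080


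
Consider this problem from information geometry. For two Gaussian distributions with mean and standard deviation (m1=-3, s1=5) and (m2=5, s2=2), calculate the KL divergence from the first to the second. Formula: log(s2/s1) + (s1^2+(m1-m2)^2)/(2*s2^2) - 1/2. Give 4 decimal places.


KL divergence between normal distributions:
KL = log(s2/s1) + (s1^2 + (m1-m2)^2)/(2*s2^2) - 1/2.
log(2/5) = -0.916291.
(5^2 + (-3-5)^2)/(2*2^2) = (25 + 64)/8 = 11.125.
KL = -0.916291 + 11.125 - 0.5 = 9.7087

9.7087


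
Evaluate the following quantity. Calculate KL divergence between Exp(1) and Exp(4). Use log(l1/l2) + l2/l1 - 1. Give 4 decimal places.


KL divergence for exponential family:
KL = log(l1/l2) + l2/l1 - 1.
log(1/4) = -1.386294.
4/1 = 4.0.
KL = -1.386294 + 4.0 - 1 = 1.6137

1.6137


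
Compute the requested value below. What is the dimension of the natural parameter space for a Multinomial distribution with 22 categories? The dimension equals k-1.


Exponential family dimension calculation:
For Multinomial with k=22 categories, dim = k-1 = 21.

21


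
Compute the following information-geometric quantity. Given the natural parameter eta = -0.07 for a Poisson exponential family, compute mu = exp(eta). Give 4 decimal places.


Expectation parameter for Poisson exponential family:
mu = exp(eta).
eta = -0.07.
mu = exp(-0.07) = 0.9324

0.9324


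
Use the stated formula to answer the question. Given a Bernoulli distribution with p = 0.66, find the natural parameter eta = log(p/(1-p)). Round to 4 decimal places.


Natural parameter for Bernoulli: eta = log(p/(1-p)).
p = 0.66, 1-p = 0.34.
p/(1-p) = 1.941176.
eta = log(1.941176) = 0.6633

0.6633


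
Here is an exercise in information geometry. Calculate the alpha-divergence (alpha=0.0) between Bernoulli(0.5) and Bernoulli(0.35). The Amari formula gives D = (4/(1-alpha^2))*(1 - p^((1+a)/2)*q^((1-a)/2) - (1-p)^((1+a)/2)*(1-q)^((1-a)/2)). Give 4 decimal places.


Amari alpha-divergence:
D = (4/(1-alpha^2))*(1 - p^((1+a)/2)*q^((1-a)/2) - (1-p)^((1+a)/2)*(1-q)^((1-a)/2)).
alpha = 0.0, p = 0.5, q = 0.35.
e1 = (1+alpha)/2 = 0.5, e2 = (1-alpha)/2 = 0.5.
t1 = p^e1 * q^e2 = 0.5^0.5 * 0.35^0.5 = 0.41833.
t2 = (1-p)^e1 * (1-q)^e2 = 0.5^0.5 * 0.65^0.5 = 0.570088.
4/(1-alpha^2) = 4.0.
D = 4.0*(1 - 0.41833 - 0.570088) = 0.0463

0.0463


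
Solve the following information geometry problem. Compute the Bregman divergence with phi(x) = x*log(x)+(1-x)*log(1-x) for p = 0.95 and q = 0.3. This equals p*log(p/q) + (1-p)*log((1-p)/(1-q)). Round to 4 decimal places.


Bregman divergence with negative entropy generator:
D = p*log(p/q) + (1-p)*log((1-p)/(1-q)).
p = 0.95, q = 0.3.
p*log(p/q) = 0.95*log(0.95/0.3) = 1.095046.
(1-p)*log((1-p)/(1-q)) = 0.05*log(0.05/0.7) = -0.131953.
D = 1.095046 + -0.131953 = 0.9631

0.9631


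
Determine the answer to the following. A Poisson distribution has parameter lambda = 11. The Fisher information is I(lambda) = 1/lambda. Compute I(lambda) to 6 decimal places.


Fisher information for Poisson: I(lambda) = 1/lambda.
lambda = 11.
I(lambda) = 1/11 = 0.090909

0.090909


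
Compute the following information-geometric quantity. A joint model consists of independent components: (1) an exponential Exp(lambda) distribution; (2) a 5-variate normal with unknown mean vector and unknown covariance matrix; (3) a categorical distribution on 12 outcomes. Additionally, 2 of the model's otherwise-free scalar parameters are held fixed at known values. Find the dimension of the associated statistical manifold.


The dimension of a statistical manifold equals the number of free
(independent) real parameters of the model. For a product of independent
blocks the parameter counts add.
- exponential (lambda): 1.
- 5-variate normal: 5 (mean) + 5*6/2 = 15 (symmetric covariance) = 20.
- categorical on 12 outcomes (probabilities sum to 1): 12-1 = 11.
Total = 1 + 20 + 11 = 32.
2 parameter(s) fixed at known values: 32 - 2 = 30.
Dimension = 30

30


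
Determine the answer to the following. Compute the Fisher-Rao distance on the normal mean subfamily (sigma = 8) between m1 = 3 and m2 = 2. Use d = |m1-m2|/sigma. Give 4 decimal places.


On the fixed-variance normal subfamily, geodesic distance = |m1-m2|/sigma.
|3 - 2| = 1.
sigma = 8.
d = 1/8 = 0.1250

0.1250


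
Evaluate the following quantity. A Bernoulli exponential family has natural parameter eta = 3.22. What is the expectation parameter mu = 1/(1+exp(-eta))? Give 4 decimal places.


Dual coordinate (expectation parameter) for Bernoulli:
mu = 1/(1+exp(-eta)).
eta = 3.22.
exp(-eta) = exp(-3.22) = 0.039955.
mu = 1/(1+0.039955) = 0.9616

0.9616


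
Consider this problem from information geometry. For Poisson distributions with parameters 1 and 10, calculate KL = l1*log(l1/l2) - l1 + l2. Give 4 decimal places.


KL divergence for Poisson:
KL = l1*log(l1/l2) - l1 + l2.
l1 = 1, l2 = 10.
log(1/10) = -2.302585.
l1*log(l1/l2) = 1 * -2.302585 = -2.302585.
KL = -2.302585 - 1 + 10 = 6.6974

6.6974


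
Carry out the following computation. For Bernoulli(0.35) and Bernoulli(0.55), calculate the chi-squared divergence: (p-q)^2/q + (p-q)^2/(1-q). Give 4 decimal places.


Chi-squared divergence between Bernoulli distributions:
chi^2 = (p-q)^2/q + (p-q)^2/(1-q).
p = 0.35, q = 0.55, p-q = -0.2.
(p-q)^2 = 0.04.
term1 = 0.04/0.55 = 0.072727.
term2 = 0.04/0.45 = 0.088889.
chi^2 = 0.072727 + 0.088889 = 0.1616

0.1616


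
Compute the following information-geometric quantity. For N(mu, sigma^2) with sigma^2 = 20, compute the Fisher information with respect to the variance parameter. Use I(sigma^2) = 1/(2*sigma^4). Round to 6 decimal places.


Fisher information for variance: I(sigma^2) = 1/(2*sigma^4).
sigma^2 = 20, so sigma^4 = 400.
I = 1/(2*400) = 1/800 = 0.001250

0.001250


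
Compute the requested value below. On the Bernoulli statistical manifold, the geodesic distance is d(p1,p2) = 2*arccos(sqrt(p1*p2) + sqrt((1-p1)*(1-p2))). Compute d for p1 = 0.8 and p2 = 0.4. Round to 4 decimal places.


Geodesic distance on Bernoulli manifold:
d(p1,p2) = 2*arccos(sqrt(p1*p2) + sqrt((1-p1)*(1-p2))).
sqrt(p1*p2) = sqrt(0.8*0.4) = 0.565685.
sqrt((1-p1)*(1-p2)) = sqrt(0.2*0.6) = 0.34641.
arg = 0.565685 + 0.34641 = 0.912096.
d = 2*arccos(0.912096) = 0.8449

0.8449


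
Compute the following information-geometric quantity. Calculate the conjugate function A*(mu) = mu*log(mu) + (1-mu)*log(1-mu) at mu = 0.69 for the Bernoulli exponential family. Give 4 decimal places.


Legendre transform for Bernoulli:
A*(mu) = mu*log(mu) + (1-mu)*log(1-mu).
mu = 0.69, 1-mu = 0.31.
mu*log(mu) = 0.69*log(0.69) = -0.256034.
(1-mu)*log(1-mu) = 0.31*log(0.31) = -0.363067.
A* = -0.256034 + -0.363067 = -0.6191

-0.6191


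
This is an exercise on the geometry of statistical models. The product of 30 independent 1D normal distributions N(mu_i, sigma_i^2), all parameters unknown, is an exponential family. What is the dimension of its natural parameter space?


Exponential family dimension calculation:
Each univariate normal has two natural parameters (mu/sigma^2 and -1/(2 sigma^2)).
With 30 independent components, dim = 2 * 30 = 60.

60


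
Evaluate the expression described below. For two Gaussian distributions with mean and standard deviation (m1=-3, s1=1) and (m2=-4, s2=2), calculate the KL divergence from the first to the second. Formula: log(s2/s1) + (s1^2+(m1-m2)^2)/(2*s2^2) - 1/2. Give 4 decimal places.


KL divergence between normal distributions:
KL = log(s2/s1) + (s1^2 + (m1-m2)^2)/(2*s2^2) - 1/2.
log(2/1) = 0.693147.
(1^2 + (-3--4)^2)/(2*2^2) = (1 + 1)/8 = 0.25.
KL = 0.693147 + 0.25 - 0.5 = 0.4431

0.4431


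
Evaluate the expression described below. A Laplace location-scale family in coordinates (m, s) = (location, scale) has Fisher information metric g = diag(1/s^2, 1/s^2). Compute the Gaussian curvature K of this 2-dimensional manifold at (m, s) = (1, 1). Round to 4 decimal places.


The metric has the form g = (A dm^2 + B ds^2)/s^2 with A = 1, B = 1.
Substitute u = sqrt(A/B)*m: g = B*(du^2 + ds^2)/s^2, i.e. B times the
Poincare upper half-plane metric, which has constant Gaussian curvature -1.
Scaling a 2D metric by a constant c divides the Gaussian curvature by c,
so K = -1/B = -1/(1) = -1.0000 everywhere (the point (m, s) = (1, 1) is irrelevant:
the curvature is constant).
The requested Gaussian curvature is K = -1.0000.

-1.0000


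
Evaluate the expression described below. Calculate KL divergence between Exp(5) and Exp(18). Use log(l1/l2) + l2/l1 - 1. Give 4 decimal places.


KL divergence for exponential family:
KL = log(l1/l2) + l2/l1 - 1.
log(5/18) = -1.280934.
18/5 = 3.6.
KL = -1.280934 + 3.6 - 1 = 1.3191

1.3191


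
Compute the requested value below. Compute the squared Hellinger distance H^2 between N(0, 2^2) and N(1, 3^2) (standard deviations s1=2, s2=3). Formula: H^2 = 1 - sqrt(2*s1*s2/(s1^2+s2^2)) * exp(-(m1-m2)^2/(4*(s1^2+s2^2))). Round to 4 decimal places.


Squared Hellinger distance for Gaussians:
H^2 = 1 - sqrt(2*s1*s2/(s1^2+s2^2)) * exp(-(m1-m2)^2/(4*(s1^2+s2^2))).
s1^2 = 4, s2^2 = 9, s1^2+s2^2 = 13.
sqrt(2*2*3/(13)) = 0.960769.
(m1-m2)^2 = (-1)^2 = 1.
exp(-1/(4*13)) = exp(-0.019231) = 0.980953.
H^2 = 1 - 0.960769*0.980953 = 0.0575

0.0575


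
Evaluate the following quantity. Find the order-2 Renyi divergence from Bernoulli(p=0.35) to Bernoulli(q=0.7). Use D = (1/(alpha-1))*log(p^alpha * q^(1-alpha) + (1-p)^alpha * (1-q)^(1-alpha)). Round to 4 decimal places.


Renyi divergence of order alpha between Bernoulli distributions:
D = (1/(alpha-1))*log(p^alpha * q^(1-alpha) + (1-p)^alpha * (1-q)^(1-alpha)).
alpha = 2, p = 0.35, q = 0.7.
p^alpha * q^(1-alpha) = 0.35^2 * 0.7^-1 = 0.175.
(1-p)^alpha * (1-q)^(1-alpha) = 0.65^2 * 0.3^-1 = 1.408333.
sum = 0.175 + 1.408333 = 1.583333.
D = (1/1)*log(1.583333) = 0.4595

0.4595


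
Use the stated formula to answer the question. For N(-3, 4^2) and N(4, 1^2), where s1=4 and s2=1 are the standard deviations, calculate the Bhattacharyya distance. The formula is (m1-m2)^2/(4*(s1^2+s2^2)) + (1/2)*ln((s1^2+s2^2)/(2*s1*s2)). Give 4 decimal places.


Bhattacharyya distance between two Gaussians:
DB = (m1-m2)^2/(4*(s1^2+s2^2)) + (1/2)*ln((s1^2+s2^2)/(2*s1*s2)).
(m1-m2)^2 = (-7)^2 = 49.
s1^2+s2^2 = 16 + 1 = 17.
term1 = 49/68 = 0.720588.
term2 = 0.5*ln(17/8.0) = 0.376886.
DB = 0.720588 + 0.376886 = 1.0975

1.0975


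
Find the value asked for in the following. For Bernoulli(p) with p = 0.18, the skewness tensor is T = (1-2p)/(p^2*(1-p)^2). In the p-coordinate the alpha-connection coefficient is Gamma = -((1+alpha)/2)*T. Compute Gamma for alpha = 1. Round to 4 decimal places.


Skewness (Amari-Chentsov) tensor: T = (1-2p)/(p^2*(1-p)^2).
p = 0.18, 1-2p = 0.64, p^2 = 0.0324, (1-p)^2 = 0.6724.
T = 0.64/(0.0324 * 0.6724) = 29.376988.
In the p-coordinate, Gamma^(alpha) = Gamma^(0) - (alpha/2)*T with Gamma^(0) = (1/2)*g'(p) = -T/2,
so Gamma^(alpha) = -((1+alpha)/2)*T.
alpha = 1, -(1+alpha)/2 = -1.0.
Gamma = -1.0 * 29.376988 = -29.3770

-29.3770


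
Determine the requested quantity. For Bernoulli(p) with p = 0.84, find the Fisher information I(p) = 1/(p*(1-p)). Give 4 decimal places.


For Bernoulli(p), Fisher information is I(p) = 1/(p*(1-p)).
p = 0.84, 1-p = 0.16.
p*(1-p) = 0.1344.
I(p) = 1/0.1344 = 7.4405

7.4405


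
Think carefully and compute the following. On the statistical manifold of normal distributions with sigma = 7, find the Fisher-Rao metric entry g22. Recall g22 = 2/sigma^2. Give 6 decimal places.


For the 2-parameter normal family, the Fisher metric has:
  g11 = 1/sigma^2, g22 = 2/sigma^2.
sigma = 7, sigma^2 = 49.
g22 = 0.040816

0.040816


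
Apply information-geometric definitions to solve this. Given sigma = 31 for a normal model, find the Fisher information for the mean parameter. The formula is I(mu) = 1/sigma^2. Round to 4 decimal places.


The Fisher information for the mean of a normal distribution is I(mu) = 1/sigma^2.
sigma = 31, so sigma^2 = 961.
I(mu) = 1/961 = 0.0010

0.0010


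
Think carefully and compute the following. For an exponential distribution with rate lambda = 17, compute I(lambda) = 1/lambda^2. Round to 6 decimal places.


Fisher information for exponential: I(lambda) = 1/lambda^2.
lambda = 17, lambda^2 = 289.
I = 1/289 = 0.003460

0.003460


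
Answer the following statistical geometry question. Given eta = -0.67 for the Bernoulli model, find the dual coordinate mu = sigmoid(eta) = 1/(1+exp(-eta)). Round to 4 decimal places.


Dual coordinate (expectation parameter) for Bernoulli:
mu = 1/(1+exp(-eta)).
eta = -0.67.
exp(-eta) = exp(0.67) = 1.954237.
mu = 1/(1+1.954237) = 0.3385

0.3385


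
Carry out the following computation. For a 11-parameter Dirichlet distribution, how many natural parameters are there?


Exponential family dimension calculation:
Dirichlet with 11 components has 11 natural parameters.

11


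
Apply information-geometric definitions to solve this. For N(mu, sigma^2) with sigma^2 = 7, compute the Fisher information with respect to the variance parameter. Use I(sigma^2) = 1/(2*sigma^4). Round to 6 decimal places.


Fisher information for variance: I(sigma^2) = 1/(2*sigma^4).
sigma^2 = 7, so sigma^4 = 49.
I = 1/(2*49) = 1/98 = 0.010204

0.010204


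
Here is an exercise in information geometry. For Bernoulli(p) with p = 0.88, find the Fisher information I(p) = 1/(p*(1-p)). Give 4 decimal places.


For Bernoulli(p), Fisher information is I(p) = 1/(p*(1-p)).
p = 0.88, 1-p = 0.12.
p*(1-p) = 0.1056.
I(p) = 1/0.1056 = 9.4697

9.4697


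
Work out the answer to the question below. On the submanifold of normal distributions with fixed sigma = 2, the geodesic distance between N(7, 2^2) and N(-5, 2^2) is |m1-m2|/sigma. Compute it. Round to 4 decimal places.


On the fixed-variance normal subfamily, geodesic distance = |m1-m2|/sigma.
|7 - -5| = 12.
sigma = 2.
d = 12/2 = 6.0000

6.0000


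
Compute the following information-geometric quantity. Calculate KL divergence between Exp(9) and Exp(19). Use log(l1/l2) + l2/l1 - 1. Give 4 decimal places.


KL divergence for exponential family:
KL = log(l1/l2) + l2/l1 - 1.
log(9/19) = -0.747214.
19/9 = 2.111111.
KL = -0.747214 + 2.111111 - 1 = 0.3639

0.3639


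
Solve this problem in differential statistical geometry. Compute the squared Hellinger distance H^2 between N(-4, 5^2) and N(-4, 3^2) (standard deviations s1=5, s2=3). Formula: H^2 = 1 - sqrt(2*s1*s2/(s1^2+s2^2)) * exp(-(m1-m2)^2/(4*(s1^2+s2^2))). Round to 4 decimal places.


Squared Hellinger distance for Gaussians:
H^2 = 1 - sqrt(2*s1*s2/(s1^2+s2^2)) * exp(-(m1-m2)^2/(4*(s1^2+s2^2))).
s1^2 = 25, s2^2 = 9, s1^2+s2^2 = 34.
sqrt(2*5*3/(34)) = 0.939336.
(m1-m2)^2 = (0)^2 = 0.
exp(-0/(4*34)) = exp(0.0) = 1.0.
H^2 = 1 - 0.939336*1.0 = 0.0607

0.0607


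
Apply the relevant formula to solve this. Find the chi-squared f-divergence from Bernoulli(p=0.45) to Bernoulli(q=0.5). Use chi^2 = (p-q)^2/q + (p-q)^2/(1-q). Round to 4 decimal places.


Chi-squared divergence between Bernoulli distributions:
chi^2 = (p-q)^2/q + (p-q)^2/(1-q).
p = 0.45, q = 0.5, p-q = -0.05.
(p-q)^2 = 0.0025.
term1 = 0.0025/0.5 = 0.005.
term2 = 0.0025/0.5 = 0.005.
chi^2 = 0.005 + 0.005 = 0.0100

0.0100


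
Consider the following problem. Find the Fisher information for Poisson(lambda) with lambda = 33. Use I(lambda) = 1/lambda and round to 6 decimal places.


Fisher information for Poisson: I(lambda) = 1/lambda.
lambda = 33.
I(lambda) = 1/33 = 0.030303

0.030303


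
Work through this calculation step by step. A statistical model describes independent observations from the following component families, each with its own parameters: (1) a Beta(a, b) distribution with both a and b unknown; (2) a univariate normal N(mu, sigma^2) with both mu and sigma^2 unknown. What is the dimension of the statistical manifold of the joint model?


The dimension of a statistical manifold equals the number of free
(independent) real parameters of the model. For a product of independent
blocks the parameter counts add.
- Beta (a, b): 2.
- normal (mu, sigma^2): 2.
Total = 2 + 2 = 4.
Dimension = 4

4


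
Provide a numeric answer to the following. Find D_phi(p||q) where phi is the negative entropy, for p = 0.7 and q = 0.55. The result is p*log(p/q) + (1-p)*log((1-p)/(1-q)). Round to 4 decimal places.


Bregman divergence with negative entropy generator:
D = p*log(p/q) + (1-p)*log((1-p)/(1-q)).
p = 0.7, q = 0.55.
p*log(p/q) = 0.7*log(0.7/0.55) = 0.168813.
(1-p)*log((1-p)/(1-q)) = 0.3*log(0.3/0.45) = -0.12164.
D = 0.168813 + -0.12164 = 0.0472

0.0472


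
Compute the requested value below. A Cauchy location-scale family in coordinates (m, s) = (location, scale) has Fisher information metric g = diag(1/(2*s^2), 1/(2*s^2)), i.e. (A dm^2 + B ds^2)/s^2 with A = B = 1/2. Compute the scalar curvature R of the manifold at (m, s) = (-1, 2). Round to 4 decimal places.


The metric has the form g = (A dm^2 + B ds^2)/s^2 with A = 1/2, B = 1/2.
Substitute u = sqrt(A/B)*m: g = B*(du^2 + ds^2)/s^2, i.e. B times the
Poincare upper half-plane metric, which has constant Gaussian curvature -1.
Scaling a 2D metric by a constant c divides the Gaussian curvature by c,
so K = -1/B = -1/(1/2) = -2.0000 everywhere (the point (m, s) = (-1, 2) is irrelevant:
the curvature is constant).
Scalar curvature in dimension 2: R = 2K = -2/(1/2) = -4.0000.

-4.0000


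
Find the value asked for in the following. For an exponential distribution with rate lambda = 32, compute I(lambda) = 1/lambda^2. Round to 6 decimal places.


Fisher information for exponential: I(lambda) = 1/lambda^2.
lambda = 32, lambda^2 = 1024.
I = 1/1024 = 0.000977

0.000977


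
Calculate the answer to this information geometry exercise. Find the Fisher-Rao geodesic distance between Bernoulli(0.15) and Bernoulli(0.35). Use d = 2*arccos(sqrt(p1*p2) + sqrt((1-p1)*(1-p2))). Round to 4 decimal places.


Geodesic distance on Bernoulli manifold:
d(p1,p2) = 2*arccos(sqrt(p1*p2) + sqrt((1-p1)*(1-p2))).
sqrt(p1*p2) = sqrt(0.15*0.35) = 0.229129.
sqrt((1-p1)*(1-p2)) = sqrt(0.85*0.65) = 0.743303.
arg = 0.229129 + 0.743303 = 0.972432.
d = 2*arccos(0.972432) = 0.4707

0.4707


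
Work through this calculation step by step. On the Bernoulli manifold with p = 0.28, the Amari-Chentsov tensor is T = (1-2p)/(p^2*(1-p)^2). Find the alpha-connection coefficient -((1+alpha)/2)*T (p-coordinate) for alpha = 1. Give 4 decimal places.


Skewness (Amari-Chentsov) tensor: T = (1-2p)/(p^2*(1-p)^2).
p = 0.28, 1-2p = 0.44, p^2 = 0.0784, (1-p)^2 = 0.5184.
T = 0.44/(0.0784 * 0.5184) = 10.82609.
In the p-coordinate, Gamma^(alpha) = Gamma^(0) - (alpha/2)*T with Gamma^(0) = (1/2)*g'(p) = -T/2,
so Gamma^(alpha) = -((1+alpha)/2)*T.
alpha = 1, -(1+alpha)/2 = -1.0.
Gamma = -1.0 * 10.82609 = -10.8261

-10.8261


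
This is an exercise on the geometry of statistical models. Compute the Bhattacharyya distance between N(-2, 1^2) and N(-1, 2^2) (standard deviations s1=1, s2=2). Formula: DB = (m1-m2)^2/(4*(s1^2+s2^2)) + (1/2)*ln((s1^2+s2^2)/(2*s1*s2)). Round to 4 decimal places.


Bhattacharyya distance between two Gaussians:
DB = (m1-m2)^2/(4*(s1^2+s2^2)) + (1/2)*ln((s1^2+s2^2)/(2*s1*s2)).
(m1-m2)^2 = (-1)^2 = 1.
s1^2+s2^2 = 1 + 4 = 5.
term1 = 1/20 = 0.05.
term2 = 0.5*ln(5/4.0) = 0.111572.
DB = 0.05 + 0.111572 = 0.1616

0.1616


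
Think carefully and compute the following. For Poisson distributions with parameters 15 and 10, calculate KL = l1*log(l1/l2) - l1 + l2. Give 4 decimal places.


KL divergence for Poisson:
KL = l1*log(l1/l2) - l1 + l2.
l1 = 15, l2 = 10.
log(15/10) = 0.405465.
l1*log(l1/l2) = 15 * 0.405465 = 6.081977.
KL = 6.081977 - 15 + 10 = 1.0820

1.0820


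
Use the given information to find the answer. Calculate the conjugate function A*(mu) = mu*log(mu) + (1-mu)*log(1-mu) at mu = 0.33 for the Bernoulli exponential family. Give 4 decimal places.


Legendre transform for Bernoulli:
A*(mu) = mu*log(mu) + (1-mu)*log(1-mu).
mu = 0.33, 1-mu = 0.67.
mu*log(mu) = 0.33*log(0.33) = -0.365859.
(1-mu)*log(1-mu) = 0.67*log(0.67) = -0.26832.
A* = -0.365859 + -0.26832 = -0.6342

-0.6342


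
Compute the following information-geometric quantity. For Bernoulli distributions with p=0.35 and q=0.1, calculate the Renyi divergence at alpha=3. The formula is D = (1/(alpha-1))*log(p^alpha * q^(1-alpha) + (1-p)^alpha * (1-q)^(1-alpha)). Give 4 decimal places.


Renyi divergence of order alpha between Bernoulli distributions:
D = (1/(alpha-1))*log(p^alpha * q^(1-alpha) + (1-p)^alpha * (1-q)^(1-alpha)).
alpha = 3, p = 0.35, q = 0.1.
p^alpha * q^(1-alpha) = 0.35^3 * 0.1^-2 = 4.2875.
(1-p)^alpha * (1-q)^(1-alpha) = 0.65^3 * 0.9^-2 = 0.339043.
sum = 4.2875 + 0.339043 = 4.626543.
D = (1/2)*log(4.626543) = 0.7659

0.7659


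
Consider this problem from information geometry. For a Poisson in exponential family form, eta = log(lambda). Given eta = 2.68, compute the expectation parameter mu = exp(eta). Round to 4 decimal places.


Expectation parameter for Poisson exponential family:
mu = exp(eta).
eta = 2.68.
mu = exp(2.68) = 14.5851

14.5851


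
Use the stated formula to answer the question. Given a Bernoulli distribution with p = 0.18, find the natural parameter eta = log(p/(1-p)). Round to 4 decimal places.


Natural parameter for Bernoulli: eta = log(p/(1-p)).
p = 0.18, 1-p = 0.82.
p/(1-p) = 0.219512.
eta = log(0.219512) = -1.5163

-1.5163


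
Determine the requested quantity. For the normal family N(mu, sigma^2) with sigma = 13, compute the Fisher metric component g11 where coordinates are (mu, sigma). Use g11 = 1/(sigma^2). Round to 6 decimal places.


For the 2-parameter normal family, the Fisher metric has:
  g11 = 1/sigma^2, g22 = 2/sigma^2.
sigma = 13, sigma^2 = 169.
g11 = 0.005917

0.005917


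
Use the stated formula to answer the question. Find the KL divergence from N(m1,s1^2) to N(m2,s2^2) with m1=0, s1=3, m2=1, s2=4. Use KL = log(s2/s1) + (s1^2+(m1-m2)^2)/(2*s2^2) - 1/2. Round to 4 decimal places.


KL divergence between normal distributions:
KL = log(s2/s1) + (s1^2 + (m1-m2)^2)/(2*s2^2) - 1/2.
log(4/3) = 0.287682.
(3^2 + (0-1)^2)/(2*4^2) = (9 + 1)/32 = 0.3125.
KL = 0.287682 + 0.3125 - 0.5 = 0.1002

0.1002


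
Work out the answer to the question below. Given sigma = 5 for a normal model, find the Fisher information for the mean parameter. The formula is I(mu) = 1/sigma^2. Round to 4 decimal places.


The Fisher information for the mean of a normal distribution is I(mu) = 1/sigma^2.
sigma = 5, so sigma^2 = 25.
I(mu) = 1/25 = 0.0400

0.0400


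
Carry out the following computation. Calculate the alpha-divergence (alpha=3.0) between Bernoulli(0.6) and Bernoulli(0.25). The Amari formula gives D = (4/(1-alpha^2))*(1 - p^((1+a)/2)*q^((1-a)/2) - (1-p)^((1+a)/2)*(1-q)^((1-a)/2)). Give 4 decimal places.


Amari alpha-divergence:
D = (4/(1-alpha^2))*(1 - p^((1+a)/2)*q^((1-a)/2) - (1-p)^((1+a)/2)*(1-q)^((1-a)/2)).
alpha = 3.0, p = 0.6, q = 0.25.
e1 = (1+alpha)/2 = 2.0, e2 = (1-alpha)/2 = -1.0.
t1 = p^e1 * q^e2 = 0.6^2.0 * 0.25^-1.0 = 1.44.
t2 = (1-p)^e1 * (1-q)^e2 = 0.4^2.0 * 0.75^-1.0 = 0.213333.
4/(1-alpha^2) = -0.5.
D = -0.5*(1 - 1.44 - 0.213333) = 0.3267

0.3267


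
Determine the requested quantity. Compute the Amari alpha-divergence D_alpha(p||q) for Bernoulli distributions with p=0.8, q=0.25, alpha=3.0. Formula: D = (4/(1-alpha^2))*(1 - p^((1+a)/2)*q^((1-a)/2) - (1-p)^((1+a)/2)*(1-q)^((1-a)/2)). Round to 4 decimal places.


Amari alpha-divergence:
D = (4/(1-alpha^2))*(1 - p^((1+a)/2)*q^((1-a)/2) - (1-p)^((1+a)/2)*(1-q)^((1-a)/2)).
alpha = 3.0, p = 0.8, q = 0.25.
e1 = (1+alpha)/2 = 2.0, e2 = (1-alpha)/2 = -1.0.
t1 = p^e1 * q^e2 = 0.8^2.0 * 0.25^-1.0 = 2.56.
t2 = (1-p)^e1 * (1-q)^e2 = 0.2^2.0 * 0.75^-1.0 = 0.053333.
4/(1-alpha^2) = -0.5.
D = -0.5*(1 - 2.56 - 0.053333) = 0.8067

0.8067


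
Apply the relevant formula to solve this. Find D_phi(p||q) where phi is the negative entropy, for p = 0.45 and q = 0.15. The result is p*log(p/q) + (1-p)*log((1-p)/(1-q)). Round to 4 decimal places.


Bregman divergence with negative entropy generator:
D = p*log(p/q) + (1-p)*log((1-p)/(1-q)).
p = 0.45, q = 0.15.
p*log(p/q) = 0.45*log(0.45/0.15) = 0.494376.
(1-p)*log((1-p)/(1-q)) = 0.55*log(0.55/0.85) = -0.239425.
D = 0.494376 + -0.239425 = 0.2550

0.2550


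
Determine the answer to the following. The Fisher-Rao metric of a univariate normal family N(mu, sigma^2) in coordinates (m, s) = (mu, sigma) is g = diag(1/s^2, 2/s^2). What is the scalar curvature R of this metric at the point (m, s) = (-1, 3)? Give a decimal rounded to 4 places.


The metric has the form g = (A dm^2 + B ds^2)/s^2 with A = 1, B = 2.
Substitute u = sqrt(A/B)*m: g = B*(du^2 + ds^2)/s^2, i.e. B times the
Poincare upper half-plane metric, which has constant Gaussian curvature -1.
Scaling a 2D metric by a constant c divides the Gaussian curvature by c,
so K = -1/B = -1/(2) = -0.5000 everywhere (the point (m, s) = (-1, 3) is irrelevant:
the curvature is constant).
Scalar curvature in dimension 2: R = 2K = -2/(2) = -1.0000.

-1.0000


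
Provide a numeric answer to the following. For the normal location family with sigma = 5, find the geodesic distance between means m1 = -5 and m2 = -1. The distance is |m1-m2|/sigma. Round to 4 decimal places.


On the fixed-variance normal subfamily, geodesic distance = |m1-m2|/sigma.
|-5 - -1| = 4.
sigma = 5.
d = 4/5 = 0.8000

0.8000


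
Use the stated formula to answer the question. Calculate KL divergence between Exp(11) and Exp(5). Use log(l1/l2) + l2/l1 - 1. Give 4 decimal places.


KL divergence for exponential family:
KL = log(l1/l2) + l2/l1 - 1.
log(11/5) = 0.788457.
5/11 = 0.454545.
KL = 0.788457 + 0.454545 - 1 = 0.2430

0.2430
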